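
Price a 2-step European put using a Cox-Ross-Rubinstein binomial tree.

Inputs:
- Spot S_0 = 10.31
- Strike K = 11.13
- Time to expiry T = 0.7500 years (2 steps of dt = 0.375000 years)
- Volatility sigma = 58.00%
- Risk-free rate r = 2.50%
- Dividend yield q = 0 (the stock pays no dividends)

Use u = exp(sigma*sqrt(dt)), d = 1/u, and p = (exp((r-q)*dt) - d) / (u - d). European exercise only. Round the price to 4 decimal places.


Answer: Price = V(0,0) = 2.3599

Derivation:
dt = T/N = 0.375000
u = exp(sigma*sqrt(dt)) = 1.426432; d = 1/u = 0.701050
p = (exp((r-q)*dt) - d) / (u - d) = 0.425113
Discount per step: exp(-r*dt) = 0.990669
Stock lattice S(k, i) with i counting down-moves:
  k=0: S(0,0) = 10.3100
  k=1: S(1,0) = 14.7065; S(1,1) = 7.2278
  k=2: S(2,0) = 20.9778; S(2,1) = 10.3100; S(2,2) = 5.0671
Terminal payoffs V(N, i) = max(K - S_T, 0):
  V(2,0) = 0.000000; V(2,1) = 0.820000; V(2,2) = 6.062932
Backward induction: V(k, i) = exp(-r*dt) * [p * V(k+1, i) + (1-p) * V(k+1, i+1)].
  V(1,0) = exp(-r*dt) * [p*0.000000 + (1-p)*0.820000] = 0.467009
  V(1,1) = exp(-r*dt) * [p*0.820000 + (1-p)*6.062932] = 3.798318
  V(0,0) = exp(-r*dt) * [p*0.467009 + (1-p)*3.798318] = 2.359908


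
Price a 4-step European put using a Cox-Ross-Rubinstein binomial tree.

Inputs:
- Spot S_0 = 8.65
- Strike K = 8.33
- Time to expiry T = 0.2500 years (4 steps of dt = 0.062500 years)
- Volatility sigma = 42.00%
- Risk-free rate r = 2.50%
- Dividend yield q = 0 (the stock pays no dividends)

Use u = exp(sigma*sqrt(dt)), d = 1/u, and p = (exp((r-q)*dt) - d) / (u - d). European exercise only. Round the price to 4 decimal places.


Answer: Price = V(0,0) = 0.5427

Derivation:
dt = T/N = 0.062500
u = exp(sigma*sqrt(dt)) = 1.110711; d = 1/u = 0.900325
p = (exp((r-q)*dt) - d) / (u - d) = 0.481207
Discount per step: exp(-r*dt) = 0.998439
Stock lattice S(k, i) with i counting down-moves:
  k=0: S(0,0) = 8.6500
  k=1: S(1,0) = 9.6076; S(1,1) = 7.7878
  k=2: S(2,0) = 10.6713; S(2,1) = 8.6500; S(2,2) = 7.0116
  k=3: S(3,0) = 11.8527; S(3,1) = 9.6076; S(3,2) = 7.7878; S(3,3) = 6.3127
  k=4: S(4,0) = 13.1650; S(4,1) = 10.6713; S(4,2) = 8.6500; S(4,3) = 7.0116; S(4,4) = 5.6835
Terminal payoffs V(N, i) = max(K - S_T, 0):
  V(4,0) = 0.000000; V(4,1) = 0.000000; V(4,2) = 0.000000; V(4,3) = 1.318446; V(4,4) = 2.646545
Backward induction: V(k, i) = exp(-r*dt) * [p * V(k+1, i) + (1-p) * V(k+1, i+1)].
  V(3,0) = exp(-r*dt) * [p*0.000000 + (1-p)*0.000000] = 0.000000
  V(3,1) = exp(-r*dt) * [p*0.000000 + (1-p)*0.000000] = 0.000000
  V(3,2) = exp(-r*dt) * [p*0.000000 + (1-p)*1.318446] = 0.682933
  V(3,3) = exp(-r*dt) * [p*1.318446 + (1-p)*2.646545] = 2.004321
  V(2,0) = exp(-r*dt) * [p*0.000000 + (1-p)*0.000000] = 0.000000
  V(2,1) = exp(-r*dt) * [p*0.000000 + (1-p)*0.682933] = 0.353748
  V(2,2) = exp(-r*dt) * [p*0.682933 + (1-p)*2.004321] = 1.366324
  V(1,0) = exp(-r*dt) * [p*0.000000 + (1-p)*0.353748] = 0.183236
  V(1,1) = exp(-r*dt) * [p*0.353748 + (1-p)*1.366324] = 0.877693
  V(0,0) = exp(-r*dt) * [p*0.183236 + (1-p)*0.877693] = 0.542667


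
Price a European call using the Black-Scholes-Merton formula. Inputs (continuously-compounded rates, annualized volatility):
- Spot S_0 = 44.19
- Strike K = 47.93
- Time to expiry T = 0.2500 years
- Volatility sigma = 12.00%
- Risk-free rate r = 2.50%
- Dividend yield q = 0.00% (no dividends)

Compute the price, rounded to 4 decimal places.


Answer: Price = 0.1392

Derivation:
d1 = (ln(S/K) + (r - q + 0.5*sigma^2) * T) / (sigma * sqrt(T)) = -1.21988490
d2 = d1 - sigma * sqrt(T) = -1.27988490
exp(-rT) = 0.99376949; exp(-qT) = 1.00000000
C = S_0 * exp(-qT) * N(d1) - K * exp(-rT) * N(d2)
N(d1) = 0.11125426; N(d2) = 0.10029281
C = 44.1900 * 1.00000000 * 0.11125426 - 47.9300 * 0.99376949 * 0.10029281 = 0.1392


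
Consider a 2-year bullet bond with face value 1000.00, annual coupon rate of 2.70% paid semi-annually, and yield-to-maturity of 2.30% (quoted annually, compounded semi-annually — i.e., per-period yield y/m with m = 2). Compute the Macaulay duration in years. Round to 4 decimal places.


Answer: Macaulay duration = 1.9606 years

Derivation:
Coupon per period c = face * coupon_rate / m = 13.500000
Periods per year m = 2; per-period yield y/m = 0.011500
Number of cashflows N = 4
Cashflows (t years, CF_t, discount factor 1/(1+y/m)^(m*t), PV):
  t = 0.5000: CF_t = 13.500000, DF = 0.988631, PV = 13.346515
  t = 1.0000: CF_t = 13.500000, DF = 0.977391, PV = 13.194775
  t = 1.5000: CF_t = 13.500000, DF = 0.966279, PV = 13.044760
  t = 2.0000: CF_t = 1013.500000, DF = 0.955293, PV = 968.189135
Price P = sum_t PV_t = 1007.775185
Macaulay numerator sum_t t * PV_t:
  t * PV_t at t = 0.5000: 6.673258
  t * PV_t at t = 1.0000: 13.194775
  t * PV_t at t = 1.5000: 19.567141
  t * PV_t at t = 2.0000: 1936.378270
Macaulay duration D = (sum_t t * PV_t) / P = 1975.813443 / 1007.775185 = 1.960570


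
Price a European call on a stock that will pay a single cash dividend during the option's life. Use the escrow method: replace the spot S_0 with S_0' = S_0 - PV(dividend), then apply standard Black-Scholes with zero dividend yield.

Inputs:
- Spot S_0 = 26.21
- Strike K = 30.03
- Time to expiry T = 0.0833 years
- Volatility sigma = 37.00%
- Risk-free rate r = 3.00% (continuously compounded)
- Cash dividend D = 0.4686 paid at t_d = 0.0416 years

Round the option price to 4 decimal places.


PV(D) = D * exp(-r * t_d) = 0.4686 * 0.99875278 = 0.46801555
S_0' = S_0 - PV(D) = 26.2100 - 0.46801555 = 25.74198445
d1 = (ln(S_0'/K) + (r + sigma^2/2)*T) / (sigma*sqrt(T)) = -1.36599718
d2 = d1 - sigma*sqrt(T) = -1.47278561
exp(-rT) = 0.99750412
N(d1) = 0.08596992; N(d2) = 0.07040443
C = S_0' * N(d1) - K * exp(-rT) * N(d2) = 25.74198445 * 0.08596992 - 30.0300 * 0.99750412 * 0.07040443 = 0.1041

Answer: Price = 0.1041


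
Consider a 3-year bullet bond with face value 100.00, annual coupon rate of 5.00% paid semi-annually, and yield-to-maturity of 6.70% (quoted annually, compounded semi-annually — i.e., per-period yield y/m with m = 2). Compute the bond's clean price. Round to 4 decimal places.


Coupon per period c = face * coupon_rate / m = 2.500000
Periods per year m = 2; per-period yield y/m = 0.033500
Number of cashflows N = 6
Cashflows (t years, CF_t, discount factor 1/(1+y/m)^(m*t), PV):
  t = 0.5000: CF_t = 2.500000, DF = 0.967586, PV = 2.418965
  t = 1.0000: CF_t = 2.500000, DF = 0.936222, PV = 2.340556
  t = 1.5000: CF_t = 2.500000, DF = 0.905876, PV = 2.264689
  t = 2.0000: CF_t = 2.500000, DF = 0.876512, PV = 2.191281
  t = 2.5000: CF_t = 2.500000, DF = 0.848101, PV = 2.120253
  t = 3.0000: CF_t = 102.500000, DF = 0.820611, PV = 84.112585
Price P = sum_t PV_t = 95.448328

Answer: Price = 95.4483


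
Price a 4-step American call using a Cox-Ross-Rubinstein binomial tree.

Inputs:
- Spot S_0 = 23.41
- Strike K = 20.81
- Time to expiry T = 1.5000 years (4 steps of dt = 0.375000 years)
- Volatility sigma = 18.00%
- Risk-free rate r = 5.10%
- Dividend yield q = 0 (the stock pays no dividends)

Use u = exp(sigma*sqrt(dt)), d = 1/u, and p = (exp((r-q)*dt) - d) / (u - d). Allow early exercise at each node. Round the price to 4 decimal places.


Answer: Price = V(0,0) = 4.6917

Derivation:
dt = T/N = 0.375000
u = exp(sigma*sqrt(dt)) = 1.116532; d = 1/u = 0.895631
p = (exp((r-q)*dt) - d) / (u - d) = 0.559882
Discount per step: exp(-r*dt) = 0.981057
Stock lattice S(k, i) with i counting down-moves:
  k=0: S(0,0) = 23.4100
  k=1: S(1,0) = 26.1380; S(1,1) = 20.9667
  k=2: S(2,0) = 29.1839; S(2,1) = 23.4100; S(2,2) = 18.7784
  k=3: S(3,0) = 32.5848; S(3,1) = 26.1380; S(3,2) = 20.9667; S(3,3) = 16.8185
  k=4: S(4,0) = 36.3819; S(4,1) = 29.1839; S(4,2) = 23.4100; S(4,3) = 18.7784; S(4,4) = 15.0632
Terminal payoffs V(N, i) = max(S_T - K, 0):
  V(4,0) = 15.571901; V(4,1) = 8.373905; V(4,2) = 2.600000; V(4,3) = 0.000000; V(4,4) = 0.000000
Backward induction: V(k, i) = exp(-r*dt) * [p * V(k+1, i) + (1-p) * V(k+1, i+1)]; then take max(V_cont, immediate exercise) for American.
  V(3,0) = exp(-r*dt) * [p*15.571901 + (1-p)*8.373905] = 12.168960; exercise = 11.774750; V(3,0) = max -> 12.168960
  V(3,1) = exp(-r*dt) * [p*8.373905 + (1-p)*2.600000] = 5.722213; exercise = 5.328003; V(3,1) = max -> 5.722213
  V(3,2) = exp(-r*dt) * [p*2.600000 + (1-p)*0.000000] = 1.428117; exercise = 0.156716; V(3,2) = max -> 1.428117
  V(3,3) = exp(-r*dt) * [p*0.000000 + (1-p)*0.000000] = 0.000000; exercise = 0.000000; V(3,3) = max -> 0.000000
  V(2,0) = exp(-r*dt) * [p*12.168960 + (1-p)*5.722213] = 9.154857; exercise = 8.373905; V(2,0) = max -> 9.154857
  V(2,1) = exp(-r*dt) * [p*5.722213 + (1-p)*1.428117] = 3.759706; exercise = 2.600000; V(2,1) = max -> 3.759706
  V(2,2) = exp(-r*dt) * [p*1.428117 + (1-p)*0.000000] = 0.784430; exercise = 0.000000; V(2,2) = max -> 0.784430
  V(1,0) = exp(-r*dt) * [p*9.154857 + (1-p)*3.759706] = 6.651910; exercise = 5.328003; V(1,0) = max -> 6.651910
  V(1,1) = exp(-r*dt) * [p*3.759706 + (1-p)*0.784430] = 2.403817; exercise = 0.156716; V(1,1) = max -> 2.403817
  V(0,0) = exp(-r*dt) * [p*6.651910 + (1-p)*2.403817] = 4.691655; exercise = 2.600000; V(0,0) = max -> 4.691655


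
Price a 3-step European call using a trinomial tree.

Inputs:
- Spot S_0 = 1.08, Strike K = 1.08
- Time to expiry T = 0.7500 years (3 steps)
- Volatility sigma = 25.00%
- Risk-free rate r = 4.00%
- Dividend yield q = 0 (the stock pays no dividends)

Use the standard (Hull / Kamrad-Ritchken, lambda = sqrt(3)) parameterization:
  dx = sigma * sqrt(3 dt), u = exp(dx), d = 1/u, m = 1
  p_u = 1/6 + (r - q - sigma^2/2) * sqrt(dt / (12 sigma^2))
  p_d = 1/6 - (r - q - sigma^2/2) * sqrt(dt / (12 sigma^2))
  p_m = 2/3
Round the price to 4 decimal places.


dt = T/N = 0.250000; dx = sigma*sqrt(3*dt) = 0.216506
u = exp(dx) = 1.241731; d = 1/u = 0.805327
p_u = 0.171718, p_m = 0.666667, p_d = 0.161615
Discount per step: exp(-r*dt) = 0.990050
Stock lattice S(k, j) with j the centered position index:
  k=0: S(0,+0) = 1.0800
  k=1: S(1,-1) = 0.8698; S(1,+0) = 1.0800; S(1,+1) = 1.3411
  k=2: S(2,-2) = 0.7004; S(2,-1) = 0.8698; S(2,+0) = 1.0800; S(2,+1) = 1.3411; S(2,+2) = 1.6652
  k=3: S(3,-3) = 0.5641; S(3,-2) = 0.7004; S(3,-1) = 0.8698; S(3,+0) = 1.0800; S(3,+1) = 1.3411; S(3,+2) = 1.6652; S(3,+3) = 2.0678
Terminal payoffs V(N, j) = max(S_T - K, 0):
  V(3,-3) = 0.000000; V(3,-2) = 0.000000; V(3,-1) = 0.000000; V(3,+0) = 0.000000; V(3,+1) = 0.261069; V(3,+2) = 0.585247; V(3,+3) = 0.987789
Backward induction: V(k, j) = exp(-r*dt) * [p_u * V(k+1, j+1) + p_m * V(k+1, j) + p_d * V(k+1, j-1)]
  V(2,-2) = exp(-r*dt) * [p_u*0.000000 + p_m*0.000000 + p_d*0.000000] = 0.000000
  V(2,-1) = exp(-r*dt) * [p_u*0.000000 + p_m*0.000000 + p_d*0.000000] = 0.000000
  V(2,+0) = exp(-r*dt) * [p_u*0.261069 + p_m*0.000000 + p_d*0.000000] = 0.044384
  V(2,+1) = exp(-r*dt) * [p_u*0.585247 + p_m*0.261069 + p_d*0.000000] = 0.271812
  V(2,+2) = exp(-r*dt) * [p_u*0.987789 + p_m*0.585247 + p_d*0.261069] = 0.595990
  V(1,-1) = exp(-r*dt) * [p_u*0.044384 + p_m*0.000000 + p_d*0.000000] = 0.007546
  V(1,+0) = exp(-r*dt) * [p_u*0.271812 + p_m*0.044384 + p_d*0.000000] = 0.075506
  V(1,+1) = exp(-r*dt) * [p_u*0.595990 + p_m*0.271812 + p_d*0.044384] = 0.287831
  V(0,+0) = exp(-r*dt) * [p_u*0.287831 + p_m*0.075506 + p_d*0.007546] = 0.099978

Answer: Price = V(0,0) = 0.1000


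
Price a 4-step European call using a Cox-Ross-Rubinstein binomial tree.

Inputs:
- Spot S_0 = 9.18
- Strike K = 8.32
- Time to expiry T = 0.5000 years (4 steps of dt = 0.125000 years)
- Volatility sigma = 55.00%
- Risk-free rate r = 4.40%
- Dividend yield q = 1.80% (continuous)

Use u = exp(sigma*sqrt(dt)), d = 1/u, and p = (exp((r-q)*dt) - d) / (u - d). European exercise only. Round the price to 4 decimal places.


dt = T/N = 0.125000
u = exp(sigma*sqrt(dt)) = 1.214648; d = 1/u = 0.823284
p = (exp((r-q)*dt) - d) / (u - d) = 0.459857
Discount per step: exp(-r*dt) = 0.994515
Stock lattice S(k, i) with i counting down-moves:
  k=0: S(0,0) = 9.1800
  k=1: S(1,0) = 11.1505; S(1,1) = 7.5577
  k=2: S(2,0) = 13.5439; S(2,1) = 9.1800; S(2,2) = 6.2222
  k=3: S(3,0) = 16.4511; S(3,1) = 11.1505; S(3,2) = 7.5577; S(3,3) = 5.1226
  k=4: S(4,0) = 19.9823; S(4,1) = 13.5439; S(4,2) = 9.1800; S(4,3) = 6.2222; S(4,4) = 4.2174
Terminal payoffs V(N, i) = max(S_T - K, 0):
  V(4,0) = 11.662256; V(4,1) = 5.223896; V(4,2) = 0.860000; V(4,3) = 0.000000; V(4,4) = 0.000000
Backward induction: V(k, i) = exp(-r*dt) * [p * V(k+1, i) + (1-p) * V(k+1, i+1)].
  V(3,0) = exp(-r*dt) * [p*11.662256 + (1-p)*5.223896] = 8.139727
  V(3,1) = exp(-r*dt) * [p*5.223896 + (1-p)*0.860000] = 2.851043
  V(3,2) = exp(-r*dt) * [p*0.860000 + (1-p)*0.000000] = 0.393308
  V(3,3) = exp(-r*dt) * [p*0.000000 + (1-p)*0.000000] = 0.000000
  V(2,0) = exp(-r*dt) * [p*8.139727 + (1-p)*2.851043] = 5.254103
  V(2,1) = exp(-r*dt) * [p*2.851043 + (1-p)*0.393308] = 1.515158
  V(2,2) = exp(-r*dt) * [p*0.393308 + (1-p)*0.000000] = 0.179873
  V(1,0) = exp(-r*dt) * [p*5.254103 + (1-p)*1.515158] = 3.216796
  V(1,1) = exp(-r*dt) * [p*1.515158 + (1-p)*0.179873] = 0.789558
  V(0,0) = exp(-r*dt) * [p*3.216796 + (1-p)*0.789558] = 1.895287

Answer: Price = V(0,0) = 1.8953


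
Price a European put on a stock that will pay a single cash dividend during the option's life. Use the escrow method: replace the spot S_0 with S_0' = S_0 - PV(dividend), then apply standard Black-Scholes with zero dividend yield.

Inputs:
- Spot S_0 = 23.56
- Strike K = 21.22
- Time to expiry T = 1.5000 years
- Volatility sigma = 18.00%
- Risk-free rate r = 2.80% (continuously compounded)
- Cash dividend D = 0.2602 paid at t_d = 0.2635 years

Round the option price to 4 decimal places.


Answer: Price = 0.7875

Derivation:
PV(D) = D * exp(-r * t_d) = 0.2602 * 0.99264915 = 0.25828731
S_0' = S_0 - PV(D) = 23.5600 - 0.25828731 = 23.30171269
d1 = (ln(S_0'/K) + (r + sigma^2/2)*T) / (sigma*sqrt(T)) = 0.72524279
d2 = d1 - sigma*sqrt(T) = 0.50478872
exp(-rT) = 0.95886978
N(-d1) = 0.23415155; N(-d2) = 0.30685362
P = K * exp(-rT) * N(-d2) - S_0' * N(-d1) = 21.2200 * 0.95886978 * 0.30685362 - 23.30171269 * 0.23415155 = 0.7875


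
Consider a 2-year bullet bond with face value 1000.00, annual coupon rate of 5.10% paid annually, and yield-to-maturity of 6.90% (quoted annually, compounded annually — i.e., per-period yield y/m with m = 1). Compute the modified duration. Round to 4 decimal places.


Answer: Modified duration = 1.8248

Derivation:
Coupon per period c = face * coupon_rate / m = 51.000000
Periods per year m = 1; per-period yield y/m = 0.069000
Number of cashflows N = 2
Cashflows (t years, CF_t, discount factor 1/(1+y/m)^(m*t), PV):
  t = 1.0000: CF_t = 51.000000, DF = 0.935454, PV = 47.708138
  t = 2.0000: CF_t = 1051.000000, DF = 0.875074, PV = 919.702370
Price P = sum_t PV_t = 967.410508
First compute Macaulay numerator sum_t t * PV_t:
  t * PV_t at t = 1.0000: 47.708138
  t * PV_t at t = 2.0000: 1839.404740
Macaulay duration D = 1887.112878 / 967.410508 = 1.950685
Modified duration = D / (1 + y/m) = 1.950685 / (1 + 0.069000) = 1.824775


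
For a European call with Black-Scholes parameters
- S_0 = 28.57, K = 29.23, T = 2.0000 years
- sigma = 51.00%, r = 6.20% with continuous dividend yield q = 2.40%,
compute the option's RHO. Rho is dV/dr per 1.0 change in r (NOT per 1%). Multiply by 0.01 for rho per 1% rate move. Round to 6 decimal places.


d1 = 0.4343322116; d2 = -0.2869167053
phi(d1) = 0.3630332801; exp(-qT) = 0.9531337871; exp(-rT) = 0.8833798409
N(d2) = 0.3870880495
Rho = K*T*exp(-rT)*N(d2) = 29.2300 * 2.0000 * 0.8833798409 * 0.3870880495 = 19.990150

Answer: Rho = 19.990150


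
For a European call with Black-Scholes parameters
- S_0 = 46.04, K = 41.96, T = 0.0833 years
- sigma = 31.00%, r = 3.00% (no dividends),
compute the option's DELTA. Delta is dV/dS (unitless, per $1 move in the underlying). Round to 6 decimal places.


d1 = 1.1098001609; d2 = 1.0203287689
phi(d1) = 0.2155059560; exp(-qT) = 1.0000000000; exp(-rT) = 0.9975041199
N(d1) = 0.8664574250
Delta = exp(-qT) * N(d1) = 1.0000000000 * 0.8664574250 = 0.866457

Answer: Delta = 0.866457


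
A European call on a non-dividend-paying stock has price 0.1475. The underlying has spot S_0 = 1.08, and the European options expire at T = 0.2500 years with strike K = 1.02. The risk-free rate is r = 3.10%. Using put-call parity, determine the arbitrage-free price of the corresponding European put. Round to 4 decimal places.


Put-call parity: C - P = S_0 * exp(-qT) - K * exp(-rT).
S_0 * exp(-qT) = 1.0800 * 1.00000000 = 1.08000000
K * exp(-rT) = 1.0200 * 0.99227995 = 1.01212555
P = C - S*exp(-qT) + K*exp(-rT)
P = 0.1475 - 1.08000000 + 1.01212555 = 0.0796

Answer: Put price = 0.0796


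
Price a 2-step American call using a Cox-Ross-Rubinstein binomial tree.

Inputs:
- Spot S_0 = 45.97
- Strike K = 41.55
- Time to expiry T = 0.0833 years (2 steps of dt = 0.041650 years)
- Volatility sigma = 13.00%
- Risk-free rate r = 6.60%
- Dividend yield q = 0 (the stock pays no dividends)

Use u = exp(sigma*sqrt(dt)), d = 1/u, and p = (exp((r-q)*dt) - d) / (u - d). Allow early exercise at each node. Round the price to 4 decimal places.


Answer: Price = V(0,0) = 4.6478

Derivation:
dt = T/N = 0.041650
u = exp(sigma*sqrt(dt)) = 1.026886; d = 1/u = 0.973818
p = (exp((r-q)*dt) - d) / (u - d) = 0.545239
Discount per step: exp(-r*dt) = 0.997255
Stock lattice S(k, i) with i counting down-moves:
  k=0: S(0,0) = 45.9700
  k=1: S(1,0) = 47.2059; S(1,1) = 44.7664
  k=2: S(2,0) = 48.4751; S(2,1) = 45.9700; S(2,2) = 43.5943
Terminal payoffs V(N, i) = max(S_T - K, 0):
  V(2,0) = 6.925120; V(2,1) = 4.420000; V(2,2) = 2.044341
Backward induction: V(k, i) = exp(-r*dt) * [p * V(k+1, i) + (1-p) * V(k+1, i+1)]; then take max(V_cont, immediate exercise) for American.
  V(1,0) = exp(-r*dt) * [p*6.925120 + (1-p)*4.420000] = 5.770005; exercise = 5.655945; V(1,0) = max -> 5.770005
  V(1,1) = exp(-r*dt) * [p*4.420000 + (1-p)*2.044341] = 3.330474; exercise = 3.216414; V(1,1) = max -> 3.330474
  V(0,0) = exp(-r*dt) * [p*5.770005 + (1-p)*3.330474] = 4.647807; exercise = 4.420000; V(0,0) = max -> 4.647807


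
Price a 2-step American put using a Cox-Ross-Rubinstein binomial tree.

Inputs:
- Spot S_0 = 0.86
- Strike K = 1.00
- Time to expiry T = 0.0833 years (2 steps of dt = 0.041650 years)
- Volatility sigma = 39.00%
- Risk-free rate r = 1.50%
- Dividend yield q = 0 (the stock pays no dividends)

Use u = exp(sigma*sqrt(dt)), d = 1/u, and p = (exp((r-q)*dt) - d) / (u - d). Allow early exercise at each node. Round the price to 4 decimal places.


Answer: Price = V(0,0) = 0.1410

Derivation:
dt = T/N = 0.041650
u = exp(sigma*sqrt(dt)) = 1.082846; d = 1/u = 0.923493
p = (exp((r-q)*dt) - d) / (u - d) = 0.484034
Discount per step: exp(-r*dt) = 0.999375
Stock lattice S(k, i) with i counting down-moves:
  k=0: S(0,0) = 0.8600
  k=1: S(1,0) = 0.9312; S(1,1) = 0.7942
  k=2: S(2,0) = 1.0084; S(2,1) = 0.8600; S(2,2) = 0.7334
Terminal payoffs V(N, i) = max(K - S_T, 0):
  V(2,0) = 0.000000; V(2,1) = 0.140000; V(2,2) = 0.266559
Backward induction: V(k, i) = exp(-r*dt) * [p * V(k+1, i) + (1-p) * V(k+1, i+1)]; then take max(V_cont, immediate exercise) for American.
  V(1,0) = exp(-r*dt) * [p*0.000000 + (1-p)*0.140000] = 0.072190; exercise = 0.068753; V(1,0) = max -> 0.072190
  V(1,1) = exp(-r*dt) * [p*0.140000 + (1-p)*0.266559] = 0.205172; exercise = 0.205796; V(1,1) = max -> 0.205796
  V(0,0) = exp(-r*dt) * [p*0.072190 + (1-p)*0.205796] = 0.141038; exercise = 0.140000; V(0,0) = max -> 0.141038


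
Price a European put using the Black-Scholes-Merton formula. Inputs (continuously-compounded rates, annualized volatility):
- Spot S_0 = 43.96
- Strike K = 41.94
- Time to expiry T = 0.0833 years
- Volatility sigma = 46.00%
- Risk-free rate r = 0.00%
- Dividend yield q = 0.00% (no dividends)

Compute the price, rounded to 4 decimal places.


d1 = (ln(S/K) + (r - q + 0.5*sigma^2) * T) / (sigma * sqrt(T)) = 0.42069570
d2 = d1 - sigma * sqrt(T) = 0.28793170
exp(-rT) = 1.00000000; exp(-qT) = 1.00000000
P = K * exp(-rT) * N(-d2) - S_0 * exp(-qT) * N(-d1)
N(-d1) = 0.33698865; N(-d2) = 0.38669951
P = 41.9400 * 1.00000000 * 0.38669951 - 43.9600 * 1.00000000 * 0.33698865 = 1.4042

Answer: Price = 1.4042


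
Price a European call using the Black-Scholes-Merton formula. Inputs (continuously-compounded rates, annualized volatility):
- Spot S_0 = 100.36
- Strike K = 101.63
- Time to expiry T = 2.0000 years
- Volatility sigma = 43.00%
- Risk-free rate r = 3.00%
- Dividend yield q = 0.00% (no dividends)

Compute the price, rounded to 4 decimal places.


d1 = (ln(S/K) + (r - q + 0.5*sigma^2) * T) / (sigma * sqrt(T)) = 0.38204314
d2 = d1 - sigma * sqrt(T) = -0.22606869
exp(-rT) = 0.94176453; exp(-qT) = 1.00000000
C = S_0 * exp(-qT) * N(d1) - K * exp(-rT) * N(d2)
N(d1) = 0.64878532; N(d2) = 0.41057400
C = 100.3600 * 1.00000000 * 0.64878532 - 101.6300 * 0.94176453 * 0.41057400 = 25.8154

Answer: Price = 25.8154


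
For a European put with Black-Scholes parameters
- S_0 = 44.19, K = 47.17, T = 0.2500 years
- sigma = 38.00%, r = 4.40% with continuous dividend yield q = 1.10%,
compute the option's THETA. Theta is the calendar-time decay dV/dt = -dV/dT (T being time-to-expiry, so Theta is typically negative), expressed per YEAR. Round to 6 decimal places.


Answer: Theta = -5.481808

Derivation:
d1 = -0.2050504113; d2 = -0.3950504113
phi(d1) = 0.3906429261; exp(-qT) = 0.9972537778; exp(-rT) = 0.9890602788
Theta = -S*exp(-qT)*phi(d1)*sigma/(2*sqrt(T)) + r*K*exp(-rT)*N(-d2) - q*S*exp(-qT)*N(-d1)
N(-d1) = 0.5812336304; N(-d2) = 0.6535971578; sqrt(T) = 0.5000000000
Term 1 = -44.1900 * 0.9972537778 * 0.3906429261 * 0.3800 / (2 * 0.5000000000) = -6.5417396012
Term 2 = 0.0440 * 47.1700 * 0.9890602788 * 0.6535971578 = 1.3416877928
Term 3 = -0.0110 * 44.1900 * 0.9972537778 * 0.5812336304 = -0.2817559601
Theta = -6.5417396012 + (1.3416877928) + (-0.2817559601) = -5.481808


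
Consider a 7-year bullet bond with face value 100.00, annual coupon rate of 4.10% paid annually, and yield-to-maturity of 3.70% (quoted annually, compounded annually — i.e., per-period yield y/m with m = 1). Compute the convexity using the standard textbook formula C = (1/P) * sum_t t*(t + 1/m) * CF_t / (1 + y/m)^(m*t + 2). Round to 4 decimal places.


Coupon per period c = face * coupon_rate / m = 4.100000
Periods per year m = 1; per-period yield y/m = 0.037000
Number of cashflows N = 7
Cashflows (t years, CF_t, discount factor 1/(1+y/m)^(m*t), PV):
  t = 1.0000: CF_t = 4.100000, DF = 0.964320, PV = 3.953713
  t = 2.0000: CF_t = 4.100000, DF = 0.929913, PV = 3.812645
  t = 3.0000: CF_t = 4.100000, DF = 0.896734, PV = 3.676610
  t = 4.0000: CF_t = 4.100000, DF = 0.864739, PV = 3.545429
  t = 5.0000: CF_t = 4.100000, DF = 0.833885, PV = 3.418929
  t = 6.0000: CF_t = 4.100000, DF = 0.804132, PV = 3.296942
  t = 7.0000: CF_t = 104.100000, DF = 0.775441, PV = 80.723398
Price P = sum_t PV_t = 102.427666
Convexity numerator sum_t t*(t + 1/m) * CF_t / (1+y/m)^(m*t + 2):
  t = 1.0000: term = 7.353220
  t = 2.0000: term = 21.272576
  t = 3.0000: term = 41.027147
  t = 4.0000: term = 65.938842
  t = 5.0000: term = 95.379231
  t = 6.0000: term = 128.766561
  t = 7.0000: term = 4203.682909
Convexity = (1/P) * sum = 4563.420486 / 102.427666 = 44.552616

Answer: Convexity = 44.5526


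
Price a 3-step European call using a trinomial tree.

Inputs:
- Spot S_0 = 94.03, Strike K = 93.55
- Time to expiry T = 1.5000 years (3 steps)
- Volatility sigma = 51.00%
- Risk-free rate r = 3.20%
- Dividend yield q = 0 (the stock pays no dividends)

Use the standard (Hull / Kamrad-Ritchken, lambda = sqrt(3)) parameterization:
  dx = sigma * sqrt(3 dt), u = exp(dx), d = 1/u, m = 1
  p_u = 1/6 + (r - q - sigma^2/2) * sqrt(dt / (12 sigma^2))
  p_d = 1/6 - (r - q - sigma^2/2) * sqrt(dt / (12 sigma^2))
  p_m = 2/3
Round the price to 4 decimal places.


Answer: Price = V(0,0) = 22.5336

Derivation:
dt = T/N = 0.500000; dx = sigma*sqrt(3*dt) = 0.624620
u = exp(dx) = 1.867536; d = 1/u = 0.535465
p_u = 0.127423, p_m = 0.666667, p_d = 0.205911
Discount per step: exp(-r*dt) = 0.984127
Stock lattice S(k, j) with j the centered position index:
  k=0: S(0,+0) = 94.0300
  k=1: S(1,-1) = 50.3498; S(1,+0) = 94.0300; S(1,+1) = 175.6044
  k=2: S(2,-2) = 26.9605; S(2,-1) = 50.3498; S(2,+0) = 94.0300; S(2,+1) = 175.6044; S(2,+2) = 327.9475
  k=3: S(3,-3) = 14.4364; S(3,-2) = 26.9605; S(3,-1) = 50.3498; S(3,+0) = 94.0300; S(3,+1) = 175.6044; S(3,+2) = 327.9475; S(3,+3) = 612.4538
Terminal payoffs V(N, j) = max(S_T - K, 0):
  V(3,-3) = 0.000000; V(3,-2) = 0.000000; V(3,-1) = 0.000000; V(3,+0) = 0.480000; V(3,+1) = 82.054405; V(3,+2) = 234.397538; V(3,+3) = 518.903814
Backward induction: V(k, j) = exp(-r*dt) * [p_u * V(k+1, j+1) + p_m * V(k+1, j) + p_d * V(k+1, j-1)]
  V(2,-2) = exp(-r*dt) * [p_u*0.000000 + p_m*0.000000 + p_d*0.000000] = 0.000000
  V(2,-1) = exp(-r*dt) * [p_u*0.480000 + p_m*0.000000 + p_d*0.000000] = 0.060192
  V(2,+0) = exp(-r*dt) * [p_u*82.054405 + p_m*0.480000 + p_d*0.000000] = 10.604564
  V(2,+1) = exp(-r*dt) * [p_u*234.397538 + p_m*82.054405 + p_d*0.480000] = 83.325434
  V(2,+2) = exp(-r*dt) * [p_u*518.903814 + p_m*234.397538 + p_d*82.054405] = 235.483036
  V(1,-1) = exp(-r*dt) * [p_u*10.604564 + p_m*0.060192 + p_d*0.000000] = 1.369306
  V(1,+0) = exp(-r*dt) * [p_u*83.325434 + p_m*10.604564 + p_d*0.060192] = 17.418723
  V(1,+1) = exp(-r*dt) * [p_u*235.483036 + p_m*83.325434 + p_d*10.604564] = 86.347123
  V(0,+0) = exp(-r*dt) * [p_u*86.347123 + p_m*17.418723 + p_d*1.369306] = 22.533591


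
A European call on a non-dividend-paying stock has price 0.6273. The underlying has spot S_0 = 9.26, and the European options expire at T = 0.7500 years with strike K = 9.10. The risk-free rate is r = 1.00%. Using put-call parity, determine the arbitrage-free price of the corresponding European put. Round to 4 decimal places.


Put-call parity: C - P = S_0 * exp(-qT) - K * exp(-rT).
S_0 * exp(-qT) = 9.2600 * 1.00000000 = 9.26000000
K * exp(-rT) = 9.1000 * 0.99252805 = 9.03200530
P = C - S*exp(-qT) + K*exp(-rT)
P = 0.6273 - 9.26000000 + 9.03200530 = 0.3993

Answer: Put price = 0.3993


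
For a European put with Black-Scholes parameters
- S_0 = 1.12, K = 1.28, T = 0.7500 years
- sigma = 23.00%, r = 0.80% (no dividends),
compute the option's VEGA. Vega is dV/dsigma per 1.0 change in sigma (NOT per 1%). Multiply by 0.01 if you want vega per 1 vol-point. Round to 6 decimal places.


d1 = -0.5406704165; d2 = -0.7398562594
phi(d1) = 0.3446931139; exp(-qT) = 1.0000000000; exp(-rT) = 0.9940179641
Vega = S * exp(-qT) * phi(d1) * sqrt(T) = 1.1200 * 1.0000000000 * 0.3446931139 * 0.8660254038 = 0.334335

Answer: Vega = 0.334335


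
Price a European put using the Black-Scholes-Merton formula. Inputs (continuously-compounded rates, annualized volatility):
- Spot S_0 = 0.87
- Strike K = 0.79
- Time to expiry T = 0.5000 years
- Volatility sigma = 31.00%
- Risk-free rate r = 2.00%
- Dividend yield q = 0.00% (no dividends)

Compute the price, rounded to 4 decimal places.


Answer: Price = 0.0365

Derivation:
d1 = (ln(S/K) + (r - q + 0.5*sigma^2) * T) / (sigma * sqrt(T)) = 0.59527107
d2 = d1 - sigma * sqrt(T) = 0.37606797
exp(-rT) = 0.99004983; exp(-qT) = 1.00000000
P = K * exp(-rT) * N(-d2) - S_0 * exp(-qT) * N(-d1)
N(-d1) = 0.27583114; N(-d2) = 0.35343318
P = 0.7900 * 0.99004983 * 0.35343318 - 0.8700 * 1.00000000 * 0.27583114 = 0.0365


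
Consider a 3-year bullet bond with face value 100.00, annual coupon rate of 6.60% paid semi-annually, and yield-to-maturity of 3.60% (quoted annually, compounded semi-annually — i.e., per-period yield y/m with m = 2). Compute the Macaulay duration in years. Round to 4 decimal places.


Answer: Macaulay duration = 2.7811 years

Derivation:
Coupon per period c = face * coupon_rate / m = 3.300000
Periods per year m = 2; per-period yield y/m = 0.018000
Number of cashflows N = 6
Cashflows (t years, CF_t, discount factor 1/(1+y/m)^(m*t), PV):
  t = 0.5000: CF_t = 3.300000, DF = 0.982318, PV = 3.241650
  t = 1.0000: CF_t = 3.300000, DF = 0.964949, PV = 3.184332
  t = 1.5000: CF_t = 3.300000, DF = 0.947887, PV = 3.128028
  t = 2.0000: CF_t = 3.300000, DF = 0.931127, PV = 3.072719
  t = 2.5000: CF_t = 3.300000, DF = 0.914663, PV = 3.018388
  t = 3.0000: CF_t = 103.300000, DF = 0.898490, PV = 92.814035
Price P = sum_t PV_t = 108.459152
Macaulay numerator sum_t t * PV_t:
  t * PV_t at t = 0.5000: 1.620825
  t * PV_t at t = 1.0000: 3.184332
  t * PV_t at t = 1.5000: 4.692042
  t * PV_t at t = 2.0000: 6.145438
  t * PV_t at t = 2.5000: 7.545970
  t * PV_t at t = 3.0000: 278.442105
Macaulay duration D = (sum_t t * PV_t) / P = 301.630712 / 108.459152 = 2.781054


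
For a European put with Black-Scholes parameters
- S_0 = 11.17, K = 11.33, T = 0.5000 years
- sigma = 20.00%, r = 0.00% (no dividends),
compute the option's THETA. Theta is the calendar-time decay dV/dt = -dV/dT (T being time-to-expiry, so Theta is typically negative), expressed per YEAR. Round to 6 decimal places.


Answer: Theta = -0.629919

Derivation:
d1 = -0.0298573148; d2 = -0.1712786711
phi(d1) = 0.3987644996; exp(-qT) = 1.0000000000; exp(-rT) = 1.0000000000
Theta = -S*exp(-qT)*phi(d1)*sigma/(2*sqrt(T)) + r*K*exp(-rT)*N(-d2) - q*S*exp(-qT)*N(-d1)
N(-d1) = 0.5119095758; N(-d2) = 0.5679976747; sqrt(T) = 0.7071067812
Term 1 = -11.1700 * 1.0000000000 * 0.3987644996 * 0.2000 / (2 * 0.7071067812) = -0.6299189286
Term 2 = 0.0000 * 11.3300 * 1.0000000000 * 0.5679976747 = 0.0000000000
Term 3 = 0 (no dividend yield, q = 0)
Theta = -0.6299189286 + (0.0000000000) + (0.0000000000) = -0.629919


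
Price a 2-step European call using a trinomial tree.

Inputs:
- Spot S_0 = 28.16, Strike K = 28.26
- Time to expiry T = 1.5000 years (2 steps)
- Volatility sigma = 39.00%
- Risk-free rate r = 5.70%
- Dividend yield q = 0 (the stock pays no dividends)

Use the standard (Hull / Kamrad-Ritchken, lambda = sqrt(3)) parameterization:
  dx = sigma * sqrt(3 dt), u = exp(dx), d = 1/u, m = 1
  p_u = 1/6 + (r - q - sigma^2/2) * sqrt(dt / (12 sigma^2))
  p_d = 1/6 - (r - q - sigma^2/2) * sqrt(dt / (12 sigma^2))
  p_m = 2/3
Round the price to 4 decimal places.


Answer: Price = V(0,0) = 5.5819

Derivation:
dt = T/N = 0.750000; dx = sigma*sqrt(3*dt) = 0.585000
u = exp(dx) = 1.794991; d = 1/u = 0.557106
p_u = 0.154455, p_m = 0.666667, p_d = 0.178878
Discount per step: exp(-r*dt) = 0.958151
Stock lattice S(k, j) with j the centered position index:
  k=0: S(0,+0) = 28.1600
  k=1: S(1,-1) = 15.6881; S(1,+0) = 28.1600; S(1,+1) = 50.5469
  k=2: S(2,-2) = 8.7399; S(2,-1) = 15.6881; S(2,+0) = 28.1600; S(2,+1) = 50.5469; S(2,+2) = 90.7313
Terminal payoffs V(N, j) = max(S_T - K, 0):
  V(2,-2) = 0.000000; V(2,-1) = 0.000000; V(2,+0) = 0.000000; V(2,+1) = 22.286946; V(2,+2) = 62.471313
Backward induction: V(k, j) = exp(-r*dt) * [p_u * V(k+1, j+1) + p_m * V(k+1, j) + p_d * V(k+1, j-1)]
  V(1,-1) = exp(-r*dt) * [p_u*0.000000 + p_m*0.000000 + p_d*0.000000] = 0.000000
  V(1,+0) = exp(-r*dt) * [p_u*22.286946 + p_m*0.000000 + p_d*0.000000] = 3.298275
  V(1,+1) = exp(-r*dt) * [p_u*62.471313 + p_m*22.286946 + p_d*0.000000] = 23.481384
  V(0,+0) = exp(-r*dt) * [p_u*23.481384 + p_m*3.298275 + p_d*0.000000] = 5.581871


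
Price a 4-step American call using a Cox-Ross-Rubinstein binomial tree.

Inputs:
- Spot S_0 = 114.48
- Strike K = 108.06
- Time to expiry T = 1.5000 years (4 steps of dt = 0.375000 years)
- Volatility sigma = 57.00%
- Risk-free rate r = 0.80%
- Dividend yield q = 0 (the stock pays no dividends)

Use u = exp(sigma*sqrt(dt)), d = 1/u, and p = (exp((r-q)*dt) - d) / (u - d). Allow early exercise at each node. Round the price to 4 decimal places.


Answer: Price = V(0,0) = 33.4085

Derivation:
dt = T/N = 0.375000
u = exp(sigma*sqrt(dt)) = 1.417723; d = 1/u = 0.705356
p = (exp((r-q)*dt) - d) / (u - d) = 0.417830
Discount per step: exp(-r*dt) = 0.997004
Stock lattice S(k, i) with i counting down-moves:
  k=0: S(0,0) = 114.4800
  k=1: S(1,0) = 162.3010; S(1,1) = 80.7492
  k=2: S(2,0) = 230.0979; S(2,1) = 114.4800; S(2,2) = 56.9569
  k=3: S(3,0) = 326.2151; S(3,1) = 162.3010; S(3,2) = 80.7492; S(3,3) = 40.1749
  k=4: S(4,0) = 462.4828; S(4,1) = 230.0979; S(4,2) = 114.4800; S(4,3) = 56.9569; S(4,4) = 28.3376
Terminal payoffs V(N, i) = max(S_T - K, 0):
  V(4,0) = 354.422764; V(4,1) = 122.037864; V(4,2) = 6.420000; V(4,3) = 0.000000; V(4,4) = 0.000000
Backward induction: V(k, i) = exp(-r*dt) * [p * V(k+1, i) + (1-p) * V(k+1, i+1)]; then take max(V_cont, immediate exercise) for American.
  V(3,0) = exp(-r*dt) * [p*354.422764 + (1-p)*122.037864] = 218.478801; exercise = 218.155107; V(3,0) = max -> 218.478801
  V(3,1) = exp(-r*dt) * [p*122.037864 + (1-p)*6.420000] = 54.564660; exercise = 54.240966; V(3,1) = max -> 54.564660
  V(3,2) = exp(-r*dt) * [p*6.420000 + (1-p)*0.000000] = 2.674433; exercise = 0.000000; V(3,2) = max -> 2.674433
  V(3,3) = exp(-r*dt) * [p*0.000000 + (1-p)*0.000000] = 0.000000; exercise = 0.000000; V(3,3) = max -> 0.000000
  V(2,0) = exp(-r*dt) * [p*218.478801 + (1-p)*54.564660] = 122.684282; exercise = 122.037864; V(2,0) = max -> 122.684282
  V(2,1) = exp(-r*dt) * [p*54.564660 + (1-p)*2.674433] = 24.282763; exercise = 6.420000; V(2,1) = max -> 24.282763
  V(2,2) = exp(-r*dt) * [p*2.674433 + (1-p)*0.000000] = 1.114111; exercise = 0.000000; V(2,2) = max -> 1.114111
  V(1,0) = exp(-r*dt) * [p*122.684282 + (1-p)*24.282763] = 65.201960; exercise = 54.240966; V(1,0) = max -> 65.201960
  V(1,1) = exp(-r*dt) * [p*24.282763 + (1-p)*1.114111] = 10.762331; exercise = 0.000000; V(1,1) = max -> 10.762331
  V(0,0) = exp(-r*dt) * [p*65.201960 + (1-p)*10.762331] = 33.408459; exercise = 6.420000; V(0,0) = max -> 33.408459


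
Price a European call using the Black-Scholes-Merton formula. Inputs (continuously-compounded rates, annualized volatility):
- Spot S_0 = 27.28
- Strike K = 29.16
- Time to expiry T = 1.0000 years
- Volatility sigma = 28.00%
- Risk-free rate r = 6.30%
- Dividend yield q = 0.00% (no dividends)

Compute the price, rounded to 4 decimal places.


d1 = (ln(S/K) + (r - q + 0.5*sigma^2) * T) / (sigma * sqrt(T)) = 0.12698545
d2 = d1 - sigma * sqrt(T) = -0.15301455
exp(-rT) = 0.93894347; exp(-qT) = 1.00000000
C = S_0 * exp(-qT) * N(d1) - K * exp(-rT) * N(d2)
N(d1) = 0.55052404; N(d2) = 0.43919340
C = 27.2800 * 1.00000000 * 0.55052404 - 29.1600 * 0.93894347 * 0.43919340 = 2.9934

Answer: Price = 2.9934


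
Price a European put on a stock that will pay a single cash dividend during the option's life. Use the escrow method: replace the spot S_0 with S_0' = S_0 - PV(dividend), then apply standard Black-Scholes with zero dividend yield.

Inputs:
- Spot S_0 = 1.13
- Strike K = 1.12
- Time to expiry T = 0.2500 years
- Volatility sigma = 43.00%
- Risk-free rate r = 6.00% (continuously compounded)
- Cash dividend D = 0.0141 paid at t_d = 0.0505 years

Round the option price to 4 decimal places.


Answer: Price = 0.0888

Derivation:
PV(D) = D * exp(-r * t_d) = 0.0141 * 0.99697459 = 0.01405734
S_0' = S_0 - PV(D) = 1.1300 - 0.01405734 = 1.11594266
d1 = (ln(S_0'/K) + (r + sigma^2/2)*T) / (sigma*sqrt(T)) = 0.16038742
d2 = d1 - sigma*sqrt(T) = -0.05461258
exp(-rT) = 0.98511194
N(-d1) = 0.43628795; N(-d2) = 0.52177644
P = K * exp(-rT) * N(-d2) - S_0' * N(-d1) = 1.1200 * 0.98511194 * 0.52177644 - 1.11594266 * 0.43628795 = 0.0888


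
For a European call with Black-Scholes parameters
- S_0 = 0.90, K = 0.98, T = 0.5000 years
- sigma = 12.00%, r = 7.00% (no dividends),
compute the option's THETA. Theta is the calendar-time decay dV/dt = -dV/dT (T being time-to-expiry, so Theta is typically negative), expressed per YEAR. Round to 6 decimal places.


Answer: Theta = -0.043642

Derivation:
d1 = -0.5486890332; d2 = -0.6335418470
phi(d1) = 0.3431909227; exp(-qT) = 1.0000000000; exp(-rT) = 0.9656054163
Theta = -S*exp(-qT)*phi(d1)*sigma/(2*sqrt(T)) - r*K*exp(-rT)*N(d2) + q*S*exp(-qT)*N(d1)
N(d1) = 0.2916094368; N(d2) = 0.2631899313; sqrt(T) = 0.7071067812
Term 1 = -0.9000 * 1.0000000000 * 0.3431909227 * 0.1200 / (2 * 0.7071067812) = -0.0262086439
Term 2 = -0.0700 * 0.9800 * 0.9656054163 * 0.2631899313 = -0.0174338410
Term 3 = 0 (no dividend yield, q = 0)
Theta = -0.0262086439 + (-0.0174338410) + (0.0000000000) = -0.043642


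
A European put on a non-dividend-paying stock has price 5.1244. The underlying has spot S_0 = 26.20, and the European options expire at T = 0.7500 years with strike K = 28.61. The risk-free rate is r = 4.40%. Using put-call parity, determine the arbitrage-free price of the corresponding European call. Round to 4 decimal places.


Put-call parity: C - P = S_0 * exp(-qT) - K * exp(-rT).
S_0 * exp(-qT) = 26.2000 * 1.00000000 = 26.20000000
K * exp(-rT) = 28.6100 * 0.96753856 = 27.68127819
C = P + S*exp(-qT) - K*exp(-rT)
C = 5.1244 + 26.20000000 - 27.68127819 = 3.6431

Answer: Call price = 3.6431


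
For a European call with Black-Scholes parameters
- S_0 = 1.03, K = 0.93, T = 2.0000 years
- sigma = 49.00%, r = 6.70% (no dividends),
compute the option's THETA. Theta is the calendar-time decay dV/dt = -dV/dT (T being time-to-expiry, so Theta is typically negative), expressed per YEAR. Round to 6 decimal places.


Answer: Theta = -0.083337

Derivation:
d1 = 0.6872349089; d2 = -0.0057297366
phi(d1) = 0.3150309336; exp(-qT) = 1.0000000000; exp(-rT) = 0.8745900646
Theta = -S*exp(-qT)*phi(d1)*sigma/(2*sqrt(T)) - r*K*exp(-rT)*N(d2) + q*S*exp(-qT)*N(d1)
N(d1) = 0.7540326453; N(d2) = 0.4977141783; sqrt(T) = 1.4142135624
Term 1 = -1.0300 * 1.0000000000 * 0.3150309336 * 0.4900 / (2 * 1.4142135624) = -0.0562136146
Term 2 = -0.0670 * 0.9300 * 0.8745900646 * 0.4977141783 = -0.0271232860
Term 3 = 0 (no dividend yield, q = 0)
Theta = -0.0562136146 + (-0.0271232860) + (0.0000000000) = -0.083337


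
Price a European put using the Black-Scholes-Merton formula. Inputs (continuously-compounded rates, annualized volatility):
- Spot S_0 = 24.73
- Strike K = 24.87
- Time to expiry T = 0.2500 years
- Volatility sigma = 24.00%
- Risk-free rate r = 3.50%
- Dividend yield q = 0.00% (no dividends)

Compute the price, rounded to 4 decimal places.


Answer: Price = 1.1434

Derivation:
d1 = (ln(S/K) + (r - q + 0.5*sigma^2) * T) / (sigma * sqrt(T)) = 0.08587353
d2 = d1 - sigma * sqrt(T) = -0.03412647
exp(-rT) = 0.99128817; exp(-qT) = 1.00000000
P = K * exp(-rT) * N(-d2) - S_0 * exp(-qT) * N(-d1)
N(-d1) = 0.46578348; N(-d2) = 0.51361185
P = 24.8700 * 0.99128817 * 0.51361185 - 24.7300 * 1.00000000 * 0.46578348 = 1.1434


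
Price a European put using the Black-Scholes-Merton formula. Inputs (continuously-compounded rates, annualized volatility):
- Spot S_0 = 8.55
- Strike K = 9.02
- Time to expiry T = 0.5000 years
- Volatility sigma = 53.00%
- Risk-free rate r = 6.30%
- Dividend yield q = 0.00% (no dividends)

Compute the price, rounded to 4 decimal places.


d1 = (ln(S/K) + (r - q + 0.5*sigma^2) * T) / (sigma * sqrt(T)) = 0.12864527
d2 = d1 - sigma * sqrt(T) = -0.24612133
exp(-rT) = 0.96899096; exp(-qT) = 1.00000000
P = K * exp(-rT) * N(-d2) - S_0 * exp(-qT) * N(-d1)
N(-d1) = 0.44881917; N(-d2) = 0.59720584
P = 9.0200 * 0.96899096 * 0.59720584 - 8.5500 * 1.00000000 * 0.44881917 = 1.3824

Answer: Price = 1.3824


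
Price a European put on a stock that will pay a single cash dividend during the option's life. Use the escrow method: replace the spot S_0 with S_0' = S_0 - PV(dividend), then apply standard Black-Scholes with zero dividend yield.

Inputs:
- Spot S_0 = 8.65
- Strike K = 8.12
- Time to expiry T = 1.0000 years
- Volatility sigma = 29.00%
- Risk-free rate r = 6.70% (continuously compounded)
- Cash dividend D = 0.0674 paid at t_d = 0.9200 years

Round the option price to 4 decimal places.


Answer: Price = 0.5181

Derivation:
PV(D) = D * exp(-r * t_d) = 0.0674 * 0.94022131 = 0.06337092
S_0' = S_0 - PV(D) = 8.6500 - 0.06337092 = 8.58662908
d1 = (ln(S_0'/K) + (r + sigma^2/2)*T) / (sigma*sqrt(T)) = 0.56871063
d2 = d1 - sigma*sqrt(T) = 0.27871063
exp(-rT) = 0.93519520
N(-d1) = 0.28477627; N(-d2) = 0.39023345
P = K * exp(-rT) * N(-d2) - S_0' * N(-d1) = 8.1200 * 0.93519520 * 0.39023345 - 8.58662908 * 0.28477627 = 0.5181


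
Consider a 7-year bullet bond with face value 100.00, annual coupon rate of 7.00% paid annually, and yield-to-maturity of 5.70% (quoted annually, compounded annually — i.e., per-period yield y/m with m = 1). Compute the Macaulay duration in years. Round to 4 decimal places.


Answer: Macaulay duration = 5.8147 years

Derivation:
Coupon per period c = face * coupon_rate / m = 7.000000
Periods per year m = 1; per-period yield y/m = 0.057000
Number of cashflows N = 7
Cashflows (t years, CF_t, discount factor 1/(1+y/m)^(m*t), PV):
  t = 1.0000: CF_t = 7.000000, DF = 0.946074, PV = 6.622517
  t = 2.0000: CF_t = 7.000000, DF = 0.895056, PV = 6.265389
  t = 3.0000: CF_t = 7.000000, DF = 0.846789, PV = 5.927521
  t = 4.0000: CF_t = 7.000000, DF = 0.801125, PV = 5.607872
  t = 5.0000: CF_t = 7.000000, DF = 0.757923, PV = 5.305461
  t = 6.0000: CF_t = 7.000000, DF = 0.717051, PV = 5.019357
  t = 7.0000: CF_t = 107.000000, DF = 0.678383, PV = 72.587003
Price P = sum_t PV_t = 107.335120
Macaulay numerator sum_t t * PV_t:
  t * PV_t at t = 1.0000: 6.622517
  t * PV_t at t = 2.0000: 12.530779
  t * PV_t at t = 3.0000: 17.782562
  t * PV_t at t = 4.0000: 22.431488
  t * PV_t at t = 5.0000: 26.527304
  t * PV_t at t = 6.0000: 30.116144
  t * PV_t at t = 7.0000: 508.109022
Macaulay duration D = (sum_t t * PV_t) / P = 624.119815 / 107.335120 = 5.814684
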